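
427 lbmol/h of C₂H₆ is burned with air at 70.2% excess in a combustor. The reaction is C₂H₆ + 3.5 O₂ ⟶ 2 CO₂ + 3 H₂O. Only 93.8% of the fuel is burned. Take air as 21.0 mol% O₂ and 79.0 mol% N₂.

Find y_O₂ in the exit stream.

0.0896

Stoichiometric O₂ = 3.5 × 427 = 1494 lbmol/h; O₂ fed = 1494 × 1.702 = 2544 lbmol/h.
N₂ fed = 2544 × 79/21 = 9569 lbmol/h.
Fuel reacted = 0.938 × 427 → ξ = 400.5 lbmol/h.
Outlet (n = n₀ + ν ξ):
  C₂H₆: 427 − 1(400.5) = 26.47
  O₂: 2544 − 3.5(400.5) = 1142
  N₂: 9569 (inert)
  CO₂: 0 + 2(400.5) = 801.1
  H₂O: 0 + 3(400.5) = 1202
Total out = 12740 lbmol/h; y_O₂ = 1142 / 12740 = 0.08962.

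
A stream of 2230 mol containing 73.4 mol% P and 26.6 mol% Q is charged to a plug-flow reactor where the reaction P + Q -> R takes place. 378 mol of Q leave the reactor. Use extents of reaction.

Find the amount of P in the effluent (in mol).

For Q: n = n₀ − 1ξ → 378 = 593.2 − 1ξ, giving ξ = 215.2 mol.
Outlet amounts (n = n₀ + ν ξ):
  P: 1637 − 1(215.2) = 1422
  Q: 593.2 − 1(215.2) = 378
  R: 0 + 1(215.2) = 215.2

1420 mol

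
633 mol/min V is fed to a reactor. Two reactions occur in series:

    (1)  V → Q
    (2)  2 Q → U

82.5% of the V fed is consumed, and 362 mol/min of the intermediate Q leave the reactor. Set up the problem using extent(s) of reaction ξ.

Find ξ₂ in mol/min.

ξ₂ = 80.1 mol/min

Conversion of V: V consumed = 1ξ₁ = 0.825 × 633 → ξ₁ = 522.2 mol/min.
Q balance: n_Q = 0 + 1ξ₁ − 2ξ₂ = 362 → ξ₂ = (1·522.2 − 362)/2 = 80.11 mol/min.
Outlet amounts (n = n₀ + Σ ν·ξ):
  V: 633 − 1(522.2) = 110.8
  Q: 0 + 1(522.2) − 2(80.11) = 362
  U: 0 + 1(80.11) = 80.11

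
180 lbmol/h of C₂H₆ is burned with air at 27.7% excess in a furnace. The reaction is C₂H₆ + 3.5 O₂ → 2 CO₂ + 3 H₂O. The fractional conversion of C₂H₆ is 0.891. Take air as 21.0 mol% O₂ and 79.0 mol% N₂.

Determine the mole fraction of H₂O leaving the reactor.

0.118

Stoichiometric O₂ = 3.5 × 180 = 630 lbmol/h; O₂ fed = 630 × 1.277 = 804.5 lbmol/h.
N₂ fed = 804.5 × 79/21 = 3026 lbmol/h.
Fuel reacted = 0.891 × 180 → ξ = 160.4 lbmol/h.
Outlet (n = n₀ + ν ξ):
  C₂H₆: 180 − 1(160.4) = 19.62
  O₂: 804.5 − 3.5(160.4) = 243.2
  N₂: 3026 (inert)
  CO₂: 0 + 2(160.4) = 320.8
  H₂O: 0 + 3(160.4) = 481.1
Total out = 4091 lbmol/h; y_H₂O = 481.1 / 4091 = 0.1176.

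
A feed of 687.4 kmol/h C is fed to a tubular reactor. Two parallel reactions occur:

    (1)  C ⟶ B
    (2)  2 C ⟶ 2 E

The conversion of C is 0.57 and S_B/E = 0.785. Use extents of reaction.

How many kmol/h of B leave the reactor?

Conversion of C: C consumed = 0.57 × 687.4 = 391.8 kmol/h = 1ξ₁ + 2ξ₂.
Selectivity: 1ξ₁ / (2ξ₂) = 0.785 → ξ₁ = 1.57 ξ₂.
Substitute: (1·1.57 + 2) ξ₂ = 391.8 → ξ₂ = 109.8 kmol/h, ξ₁ = 172.3 kmol/h.
Outlet amounts (n = n₀ + Σ ν·ξ):
  C: 687.4 − 1(172.3) − 2(109.8) = 295.6
  B: 0 + 1(172.3) = 172.3
  E: 0 + 2(109.8) = 219.5

172 kmol/h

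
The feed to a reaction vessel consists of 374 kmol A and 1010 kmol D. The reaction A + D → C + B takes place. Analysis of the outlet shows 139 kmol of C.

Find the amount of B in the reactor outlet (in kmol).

139 kmol

For C: n = n₀ + 1ξ → 139 = 0 + 1ξ, giving ξ = 139 kmol.
Outlet amounts (n = n₀ + ν ξ):
  A: 374 − 1(139) = 235
  D: 1010 − 1(139) = 871
  C: 0 + 1(139) = 139
  B: 0 + 1(139) = 139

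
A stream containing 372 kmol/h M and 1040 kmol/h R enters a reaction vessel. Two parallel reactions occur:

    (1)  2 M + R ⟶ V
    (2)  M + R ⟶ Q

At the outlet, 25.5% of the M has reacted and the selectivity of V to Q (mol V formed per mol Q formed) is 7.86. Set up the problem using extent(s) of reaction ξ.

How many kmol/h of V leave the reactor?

44.6 kmol/h

Conversion of M: M consumed = 0.255 × 372 = 94.86 kmol/h = 2ξ₁ + 1ξ₂.
Selectivity: 1ξ₁ / (1ξ₂) = 7.86 → ξ₁ = 7.86 ξ₂.
Substitute: (2·7.86 + 1) ξ₂ = 94.86 → ξ₂ = 5.673 kmol/h, ξ₁ = 44.59 kmol/h.
Outlet amounts (n = n₀ + Σ ν·ξ):
  M: 372 − 2(44.59) − 1(5.673) = 277.1
  R: 1040 − 1(44.59) − 1(5.673) = 989.7
  V: 0 + 1(44.59) = 44.59
  Q: 0 + 1(5.673) = 5.673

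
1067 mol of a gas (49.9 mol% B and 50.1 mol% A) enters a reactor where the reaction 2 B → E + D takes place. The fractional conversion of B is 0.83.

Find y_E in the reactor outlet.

0.207

B reacted = 0.83 × 532.4 = 441.9 mol; ν_B = −2, so ξ = 441.9/2 = 221 mol.
Outlet amounts (n = n₀ + ν ξ):
  B: 532.4 − 2(221) = 90.51
  E: 0 + 1(221) = 221
  D: 0 + 1(221) = 221
  A: 534.6 (inert)
Total out = 1067 mol; y_E = 221 / 1067 = 0.2071.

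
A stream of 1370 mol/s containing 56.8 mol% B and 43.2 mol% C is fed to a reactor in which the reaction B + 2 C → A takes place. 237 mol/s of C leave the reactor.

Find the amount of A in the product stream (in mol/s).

177 mol/s

For C: n = n₀ − 2ξ → 237 = 591.8 − 2ξ, giving ξ = 177.4 mol/s.
Outlet amounts (n = n₀ + ν ξ):
  B: 778.2 − 1(177.4) = 600.7
  C: 591.8 − 2(177.4) = 237
  A: 0 + 1(177.4) = 177.4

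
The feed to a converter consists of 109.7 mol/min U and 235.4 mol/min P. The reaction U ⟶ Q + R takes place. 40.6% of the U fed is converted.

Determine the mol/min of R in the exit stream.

44.5 mol/min

U reacted = 0.406 × 109.7 = 44.54 mol/min; ν_U = −1, so ξ = 44.54/1 = 44.54 mol/min.
Outlet amounts (n = n₀ + ν ξ):
  U: 109.7 − 1(44.54) = 65.16
  Q: 0 + 1(44.54) = 44.54
  R: 0 + 1(44.54) = 44.54
  P: 235.4 (inert)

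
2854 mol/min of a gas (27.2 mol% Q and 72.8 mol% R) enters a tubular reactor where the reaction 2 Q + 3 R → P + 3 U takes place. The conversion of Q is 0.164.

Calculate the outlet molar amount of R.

1890 mol/min

Q reacted = 0.164 × 776.3 = 127.3 mol/min; ν_Q = −2, so ξ = 127.3/2 = 63.66 mol/min.
Outlet amounts (n = n₀ + ν ξ):
  Q: 776.3 − 2(63.66) = 649
  R: 2078 − 3(63.66) = 1887
  P: 0 + 1(63.66) = 63.66
  U: 0 + 3(63.66) = 191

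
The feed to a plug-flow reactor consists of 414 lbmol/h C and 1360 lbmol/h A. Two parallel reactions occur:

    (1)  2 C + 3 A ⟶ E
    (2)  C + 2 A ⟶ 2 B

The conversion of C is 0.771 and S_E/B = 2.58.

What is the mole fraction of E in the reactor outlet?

Conversion of C: C consumed = 0.771 × 414 = 319.2 lbmol/h = 2ξ₁ + 1ξ₂.
Selectivity: 1ξ₁ / (2ξ₂) = 2.58 → ξ₁ = 5.16 ξ₂.
Substitute: (2·5.16 + 1) ξ₂ = 319.2 → ξ₂ = 28.2 lbmol/h, ξ₁ = 145.5 lbmol/h.
Outlet amounts (n = n₀ + Σ ν·ξ):
  C: 414 − 2(145.5) − 1(28.2) = 94.81
  A: 1360 − 3(145.5) − 2(28.2) = 867.1
  E: 0 + 1(145.5) = 145.5
  B: 0 + 2(28.2) = 56.39
Total out = 1164 lbmol/h; y_E = 145.5 / 1164 = 0.125.

0.125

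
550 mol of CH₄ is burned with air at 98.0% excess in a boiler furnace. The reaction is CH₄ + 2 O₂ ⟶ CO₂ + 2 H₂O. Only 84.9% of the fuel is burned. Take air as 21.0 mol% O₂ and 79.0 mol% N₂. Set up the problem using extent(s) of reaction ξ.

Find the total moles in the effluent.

10900 mol

Stoichiometric O₂ = 2 × 550 = 1100 mol; O₂ fed = 1100 × 1.980 = 2178 mol.
N₂ fed = 2178 × 79/21 = 8193 mol.
Fuel reacted = 0.849 × 550 → ξ = 466.9 mol.
Outlet (n = n₀ + ν ξ):
  CH₄: 550 − 1(466.9) = 83.05
  O₂: 2178 − 2(466.9) = 1244
  N₂: 8193 (inert)
  CO₂: 0 + 1(466.9) = 466.9
  H₂O: 0 + 2(466.9) = 933.9
Total out = 83.05 + 1244 + 8193 + 466.9 + 933.9 = 10920 mol.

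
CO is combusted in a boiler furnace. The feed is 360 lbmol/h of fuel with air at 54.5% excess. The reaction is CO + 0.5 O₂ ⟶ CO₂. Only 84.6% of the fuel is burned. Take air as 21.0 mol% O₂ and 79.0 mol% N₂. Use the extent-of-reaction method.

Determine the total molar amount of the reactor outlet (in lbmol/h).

1530 lbmol/h

Stoichiometric O₂ = 0.5 × 360 = 180 lbmol/h; O₂ fed = 180 × 1.545 = 278.1 lbmol/h.
N₂ fed = 278.1 × 79/21 = 1046 lbmol/h.
Fuel reacted = 0.846 × 360 → ξ = 304.6 lbmol/h.
Outlet (n = n₀ + ν ξ):
  CO: 360 − 1(304.6) = 55.44
  O₂: 278.1 − 0.5(304.6) = 125.8
  N₂: 1046 (inert)
  CO₂: 0 + 1(304.6) = 304.6
Total out = 55.44 + 125.8 + 1046 + 304.6 = 1532 lbmol/h.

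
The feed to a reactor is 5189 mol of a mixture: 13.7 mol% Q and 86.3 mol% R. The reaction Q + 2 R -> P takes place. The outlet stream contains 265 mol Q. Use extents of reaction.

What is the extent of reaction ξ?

ξ = 446 mol

For Q: n = n₀ − 1ξ → 265 = 710.9 − 1ξ, giving ξ = 445.9 mol.
Outlet amounts (n = n₀ + ν ξ):
  Q: 710.9 − 1(445.9) = 265
  R: 4478 − 2(445.9) = 3586
  P: 0 + 1(445.9) = 445.9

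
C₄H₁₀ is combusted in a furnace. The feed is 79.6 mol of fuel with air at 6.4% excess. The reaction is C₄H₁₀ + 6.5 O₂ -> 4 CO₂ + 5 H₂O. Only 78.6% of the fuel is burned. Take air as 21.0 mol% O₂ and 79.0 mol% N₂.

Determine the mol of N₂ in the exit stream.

2070 mol

Stoichiometric O₂ = 6.5 × 79.6 = 517.4 mol; O₂ fed = 517.4 × 1.064 = 550.5 mol.
N₂ fed = 550.5 × 79/21 = 2071 mol.
Fuel reacted = 0.786 × 79.6 → ξ = 62.57 mol.
Outlet (n = n₀ + ν ξ):
  C₄H₁₀: 79.6 − 1(62.57) = 17.03
  O₂: 550.5 − 6.5(62.57) = 143.8
  N₂: 2071 (inert)
  CO₂: 0 + 4(62.57) = 250.3
  H₂O: 0 + 5(62.57) = 312.8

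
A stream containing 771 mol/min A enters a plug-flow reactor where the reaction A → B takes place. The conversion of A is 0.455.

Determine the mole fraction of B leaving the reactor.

A reacted = 0.455 × 771 = 350.8 mol/min; ν_A = −1, so ξ = 350.8/1 = 350.8 mol/min.
Outlet amounts (n = n₀ + ν ξ):
  A: 771 − 1(350.8) = 420.2
  B: 0 + 1(350.8) = 350.8
Total out = 771 mol/min; y_B = 350.8 / 771 = 0.455.

0.455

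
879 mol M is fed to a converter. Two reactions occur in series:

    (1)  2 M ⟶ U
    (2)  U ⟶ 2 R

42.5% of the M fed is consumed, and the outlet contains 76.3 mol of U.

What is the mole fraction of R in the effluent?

0.275

Conversion of M: M consumed = 2ξ₁ = 0.425 × 879 → ξ₁ = 186.8 mol.
U balance: n_U = 0 + 1ξ₁ − 1ξ₂ = 76.3 → ξ₂ = (1·186.8 − 76.3)/1 = 110.5 mol.
Outlet amounts (n = n₀ + Σ ν·ξ):
  M: 879 − 2(186.8) = 505.4
  U: 0 + 1(186.8) − 1(110.5) = 76.3
  R: 0 + 2(110.5) = 221
Total out = 802.7 mol; y_R = 221 / 802.7 = 0.2753.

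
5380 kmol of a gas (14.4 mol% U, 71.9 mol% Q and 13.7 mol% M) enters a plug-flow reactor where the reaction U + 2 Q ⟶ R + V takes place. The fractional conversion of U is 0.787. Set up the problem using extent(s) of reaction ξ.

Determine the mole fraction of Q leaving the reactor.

U reacted = 0.787 × 774.7 = 609.7 kmol; ν_U = −1, so ξ = 609.7/1 = 609.7 kmol.
Outlet amounts (n = n₀ + ν ξ):
  U: 774.7 − 1(609.7) = 165
  Q: 3868 − 2(609.7) = 2649
  R: 0 + 1(609.7) = 609.7
  V: 0 + 1(609.7) = 609.7
  M: 737.1 (inert)
Total out = 4770 kmol; y_Q = 2649 / 4770 = 0.5553.

0.555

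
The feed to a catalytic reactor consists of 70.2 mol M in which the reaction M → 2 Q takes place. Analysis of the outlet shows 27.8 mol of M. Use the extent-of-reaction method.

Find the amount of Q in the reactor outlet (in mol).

84.8 mol

For M: n = n₀ − 1ξ → 27.8 = 70.2 − 1ξ, giving ξ = 42.4 mol.
Outlet amounts (n = n₀ + ν ξ):
  M: 70.2 − 1(42.4) = 27.8
  Q: 0 + 2(42.4) = 84.8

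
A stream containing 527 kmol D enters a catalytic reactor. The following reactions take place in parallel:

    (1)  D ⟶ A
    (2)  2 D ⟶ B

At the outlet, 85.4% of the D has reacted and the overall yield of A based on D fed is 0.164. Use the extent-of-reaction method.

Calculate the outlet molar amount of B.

Yield of A: 1ξ₁ / 527 = 0.164 → ξ₁ = 86.43 kmol.
Conversion of D: 1ξ₁ + 2ξ₂ = 0.854 × 527 = 450.1 → ξ₂ = 181.8 kmol.
Outlet amounts (n = n₀ + Σ ν·ξ):
  D: 527 − 1(86.43) − 2(181.8) = 76.94
  A: 0 + 1(86.43) = 86.43
  B: 0 + 1(181.8) = 181.8

182 kmol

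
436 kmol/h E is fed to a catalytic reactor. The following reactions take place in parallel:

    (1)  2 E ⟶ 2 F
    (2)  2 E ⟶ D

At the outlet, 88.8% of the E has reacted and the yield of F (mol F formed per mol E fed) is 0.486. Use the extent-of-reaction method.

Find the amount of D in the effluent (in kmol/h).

Yield of F: 2ξ₁ / 436 = 0.486 → ξ₁ = 105.9 kmol/h.
Conversion of E: 2ξ₁ + 2ξ₂ = 0.888 × 436 = 387.2 → ξ₂ = 87.64 kmol/h.
Outlet amounts (n = n₀ + Σ ν·ξ):
  E: 436 − 2(105.9) − 2(87.64) = 48.83
  F: 0 + 2(105.9) = 211.9
  D: 0 + 1(87.64) = 87.64

87.6 kmol/h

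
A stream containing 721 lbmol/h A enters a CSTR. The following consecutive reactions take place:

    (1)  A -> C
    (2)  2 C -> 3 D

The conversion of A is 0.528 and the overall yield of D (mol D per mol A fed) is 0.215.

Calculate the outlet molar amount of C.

277 lbmol/h

Conversion of A: A consumed = 1ξ₁ = 0.528 × 721 → ξ₁ = 380.7 lbmol/h.
Yield of D: 3ξ₂ / 721 = 0.215 → ξ₂ = 51.67 lbmol/h.
Outlet amounts (n = n₀ + Σ ν·ξ):
  A: 721 − 1(380.7) = 340.3
  C: 0 + 1(380.7) − 2(51.67) = 277.3
  D: 0 + 3(51.67) = 155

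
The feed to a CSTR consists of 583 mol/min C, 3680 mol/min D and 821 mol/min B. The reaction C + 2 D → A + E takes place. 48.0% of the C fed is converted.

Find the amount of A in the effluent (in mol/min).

C reacted = 0.48 × 583 = 279.8 mol/min; ν_C = −1, so ξ = 279.8/1 = 279.8 mol/min.
Outlet amounts (n = n₀ + ν ξ):
  C: 583 − 1(279.8) = 303.2
  D: 3680 − 2(279.8) = 3120
  A: 0 + 1(279.8) = 279.8
  E: 0 + 1(279.8) = 279.8
  B: 821 (inert)

280 mol/min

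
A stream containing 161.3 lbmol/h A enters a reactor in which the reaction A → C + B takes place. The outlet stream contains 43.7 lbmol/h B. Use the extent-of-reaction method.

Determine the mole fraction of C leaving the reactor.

0.213

For B: n = n₀ + 1ξ → 43.7 = 0 + 1ξ, giving ξ = 43.7 lbmol/h.
Outlet amounts (n = n₀ + ν ξ):
  A: 161.3 − 1(43.7) = 117.6
  C: 0 + 1(43.7) = 43.7
  B: 0 + 1(43.7) = 43.7
Total out = 205 lbmol/h; y_C = 43.7 / 205 = 0.2132.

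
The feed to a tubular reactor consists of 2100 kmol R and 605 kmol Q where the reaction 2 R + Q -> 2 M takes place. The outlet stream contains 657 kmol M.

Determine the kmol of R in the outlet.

1440 kmol

For M: n = n₀ + 2ξ → 657 = 0 + 2ξ, giving ξ = 328.5 kmol.
Outlet amounts (n = n₀ + ν ξ):
  R: 2100 − 2(328.5) = 1443
  Q: 605 − 1(328.5) = 276.5
  M: 0 + 2(328.5) = 657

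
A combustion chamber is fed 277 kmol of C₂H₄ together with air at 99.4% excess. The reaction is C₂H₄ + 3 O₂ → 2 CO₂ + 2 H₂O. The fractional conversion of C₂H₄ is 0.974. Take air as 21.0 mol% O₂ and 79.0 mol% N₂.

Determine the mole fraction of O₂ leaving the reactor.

0.104

Stoichiometric O₂ = 3 × 277 = 831 kmol; O₂ fed = 831 × 1.994 = 1657 kmol.
N₂ fed = 1657 × 79/21 = 6234 kmol.
Fuel reacted = 0.974 × 277 → ξ = 269.8 kmol.
Outlet (n = n₀ + ν ξ):
  C₂H₄: 277 − 1(269.8) = 7.202
  O₂: 1657 − 3(269.8) = 847.6
  N₂: 6234 (inert)
  CO₂: 0 + 2(269.8) = 539.6
  H₂O: 0 + 2(269.8) = 539.6
Total out = 8168 kmol; y_O₂ = 847.6 / 8168 = 0.1038.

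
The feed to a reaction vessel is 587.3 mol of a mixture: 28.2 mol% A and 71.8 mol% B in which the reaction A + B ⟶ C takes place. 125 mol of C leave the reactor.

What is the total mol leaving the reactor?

For C: n = n₀ + 1ξ → 125 = 0 + 1ξ, giving ξ = 125 mol.
Outlet amounts (n = n₀ + ν ξ):
  A: 165.6 − 1(125) = 40.62
  B: 421.7 − 1(125) = 296.7
  C: 0 + 1(125) = 125
Total out = 40.62 + 296.7 + 125 = 462.3 mol.

462 mol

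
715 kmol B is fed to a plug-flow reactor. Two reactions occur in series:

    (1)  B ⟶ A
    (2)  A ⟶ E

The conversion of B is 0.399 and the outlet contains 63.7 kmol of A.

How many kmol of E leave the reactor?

222 kmol

Conversion of B: B consumed = 1ξ₁ = 0.399 × 715 → ξ₁ = 285.3 kmol.
A balance: n_A = 0 + 1ξ₁ − 1ξ₂ = 63.7 → ξ₂ = (1·285.3 − 63.7)/1 = 221.6 kmol.
Outlet amounts (n = n₀ + Σ ν·ξ):
  B: 715 − 1(285.3) = 429.7
  A: 0 + 1(285.3) − 1(221.6) = 63.7
  E: 0 + 1(221.6) = 221.6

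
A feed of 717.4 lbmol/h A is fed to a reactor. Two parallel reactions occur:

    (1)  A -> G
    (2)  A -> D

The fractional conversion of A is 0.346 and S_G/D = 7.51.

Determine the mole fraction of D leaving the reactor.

Conversion of A: A consumed = 0.346 × 717.4 = 248.2 lbmol/h = 1ξ₁ + 1ξ₂.
Selectivity: 1ξ₁ / (1ξ₂) = 7.51 → ξ₁ = 7.51 ξ₂.
Substitute: (1·7.51 + 1) ξ₂ = 248.2 → ξ₂ = 29.17 lbmol/h, ξ₁ = 219.1 lbmol/h.
Outlet amounts (n = n₀ + Σ ν·ξ):
  A: 717.4 − 1(219.1) − 1(29.17) = 469.2
  G: 0 + 1(219.1) = 219.1
  D: 0 + 1(29.17) = 29.17
Total out = 717.4 lbmol/h; y_D = 29.17 / 717.4 = 0.04066.

0.0407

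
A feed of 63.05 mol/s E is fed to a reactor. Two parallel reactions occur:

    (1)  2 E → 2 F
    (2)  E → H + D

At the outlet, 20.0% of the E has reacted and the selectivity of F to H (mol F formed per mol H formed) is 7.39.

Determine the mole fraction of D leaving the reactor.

Conversion of E: E consumed = 0.2 × 63.05 = 12.61 mol/s = 2ξ₁ + 1ξ₂.
Selectivity: 2ξ₁ / (1ξ₂) = 7.39 → ξ₁ = 3.695 ξ₂.
Substitute: (2·3.695 + 1) ξ₂ = 12.61 → ξ₂ = 1.503 mol/s, ξ₁ = 5.554 mol/s.
Outlet amounts (n = n₀ + Σ ν·ξ):
  E: 63.05 − 2(5.554) − 1(1.503) = 50.44
  F: 0 + 2(5.554) = 11.11
  H: 0 + 1(1.503) = 1.503
  D: 0 + 1(1.503) = 1.503
Total out = 64.55 mol/s; y_D = 1.503 / 64.55 = 0.02328.

0.0233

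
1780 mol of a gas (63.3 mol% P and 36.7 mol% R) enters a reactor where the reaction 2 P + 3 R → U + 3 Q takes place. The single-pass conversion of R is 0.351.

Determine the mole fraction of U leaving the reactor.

R reacted = 0.351 × 653.3 = 229.3 mol; ν_R = −3, so ξ = 229.3/3 = 76.43 mol.
Outlet amounts (n = n₀ + ν ξ):
  P: 1127 − 2(76.43) = 973.9
  R: 653.3 − 3(76.43) = 424
  U: 0 + 1(76.43) = 76.43
  Q: 0 + 3(76.43) = 229.3
Total out = 1704 mol; y_U = 76.43 / 1704 = 0.04487.

0.0449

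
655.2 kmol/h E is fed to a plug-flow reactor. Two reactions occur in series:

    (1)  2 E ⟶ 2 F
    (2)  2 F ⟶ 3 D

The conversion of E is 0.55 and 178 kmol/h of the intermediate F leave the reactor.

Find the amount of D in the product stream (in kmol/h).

Conversion of E: E consumed = 2ξ₁ = 0.55 × 655.2 → ξ₁ = 180.2 kmol/h.
F balance: n_F = 0 + 2ξ₁ − 2ξ₂ = 178 → ξ₂ = (2·180.2 − 178)/2 = 91.18 kmol/h.
Outlet amounts (n = n₀ + Σ ν·ξ):
  E: 655.2 − 2(180.2) = 294.8
  F: 0 + 2(180.2) − 2(91.18) = 178
  D: 0 + 3(91.18) = 273.5

274 kmol/h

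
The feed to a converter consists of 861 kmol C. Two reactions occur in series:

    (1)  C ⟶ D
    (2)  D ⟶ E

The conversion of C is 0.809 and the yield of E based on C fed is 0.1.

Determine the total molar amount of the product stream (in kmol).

Conversion of C: C consumed = 1ξ₁ = 0.809 × 861 → ξ₁ = 696.5 kmol.
Yield of E: 1ξ₂ / 861 = 0.1 → ξ₂ = 86.1 kmol.
Outlet amounts (n = n₀ + Σ ν·ξ):
  C: 861 − 1(696.5) = 164.5
  D: 0 + 1(696.5) − 1(86.1) = 610.4
  E: 0 + 1(86.1) = 86.1
Total out = 164.5 + 610.4 + 86.1 = 861 kmol.

861 kmol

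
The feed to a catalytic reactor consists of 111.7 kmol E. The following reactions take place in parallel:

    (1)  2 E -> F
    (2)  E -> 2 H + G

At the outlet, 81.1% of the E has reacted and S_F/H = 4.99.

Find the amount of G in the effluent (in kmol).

4.32 kmol

Conversion of E: E consumed = 0.811 × 111.7 = 90.59 kmol = 2ξ₁ + 1ξ₂.
Selectivity: 1ξ₁ / (2ξ₂) = 4.99 → ξ₁ = 9.98 ξ₂.
Substitute: (2·9.98 + 1) ξ₂ = 90.59 → ξ₂ = 4.322 kmol, ξ₁ = 43.13 kmol.
Outlet amounts (n = n₀ + Σ ν·ξ):
  E: 111.7 − 2(43.13) − 1(4.322) = 21.11
  F: 0 + 1(43.13) = 43.13
  H: 0 + 2(4.322) = 8.644
  G: 0 + 1(4.322) = 4.322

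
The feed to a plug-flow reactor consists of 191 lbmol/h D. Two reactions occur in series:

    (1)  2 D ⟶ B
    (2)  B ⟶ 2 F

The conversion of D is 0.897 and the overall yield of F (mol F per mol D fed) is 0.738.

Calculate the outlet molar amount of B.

Conversion of D: D consumed = 2ξ₁ = 0.897 × 191 → ξ₁ = 85.66 lbmol/h.
Yield of F: 2ξ₂ / 191 = 0.738 → ξ₂ = 70.48 lbmol/h.
Outlet amounts (n = n₀ + Σ ν·ξ):
  D: 191 − 2(85.66) = 19.67
  B: 0 + 1(85.66) − 1(70.48) = 15.18
  F: 0 + 2(70.48) = 141

15.2 lbmol/h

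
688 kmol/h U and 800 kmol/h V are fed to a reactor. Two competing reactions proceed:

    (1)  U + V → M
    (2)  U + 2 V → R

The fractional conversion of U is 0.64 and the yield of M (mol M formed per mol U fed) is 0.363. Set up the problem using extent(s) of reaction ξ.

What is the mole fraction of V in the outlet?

0.197

Yield of M: 1ξ₁ / 688 = 0.363 → ξ₁ = 249.7 kmol/h.
Conversion of U: 1ξ₁ + 1ξ₂ = 0.64 × 688 = 440.3 → ξ₂ = 190.6 kmol/h.
Outlet amounts (n = n₀ + Σ ν·ξ):
  U: 688 − 1(249.7) − 1(190.6) = 247.7
  V: 800 − 1(249.7) − 2(190.6) = 169.1
  M: 0 + 1(249.7) = 249.7
  R: 0 + 1(190.6) = 190.6
Total out = 857.1 kmol/h; y_V = 169.1 / 857.1 = 0.1973.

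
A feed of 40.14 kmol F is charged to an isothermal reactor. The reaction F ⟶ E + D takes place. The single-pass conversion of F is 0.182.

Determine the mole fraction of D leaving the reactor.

0.154

F reacted = 0.182 × 40.14 = 7.305 kmol; ν_F = −1, so ξ = 7.305/1 = 7.305 kmol.
Outlet amounts (n = n₀ + ν ξ):
  F: 40.14 − 1(7.305) = 32.83
  E: 0 + 1(7.305) = 7.305
  D: 0 + 1(7.305) = 7.305
Total out = 47.45 kmol; y_D = 7.305 / 47.45 = 0.154.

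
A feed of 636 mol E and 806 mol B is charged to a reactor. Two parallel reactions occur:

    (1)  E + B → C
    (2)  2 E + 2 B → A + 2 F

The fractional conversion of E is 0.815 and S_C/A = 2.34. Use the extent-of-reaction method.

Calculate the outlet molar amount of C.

279 mol

Conversion of E: E consumed = 0.815 × 636 = 518.3 mol = 1ξ₁ + 2ξ₂.
Selectivity: 1ξ₁ / (1ξ₂) = 2.34 → ξ₁ = 2.34 ξ₂.
Substitute: (1·2.34 + 2) ξ₂ = 518.3 → ξ₂ = 119.4 mol, ξ₁ = 279.5 mol.
Outlet amounts (n = n₀ + Σ ν·ξ):
  E: 636 − 1(279.5) − 2(119.4) = 117.7
  B: 806 − 1(279.5) − 2(119.4) = 287.7
  C: 0 + 1(279.5) = 279.5
  A: 0 + 1(119.4) = 119.4
  F: 0 + 2(119.4) = 238.9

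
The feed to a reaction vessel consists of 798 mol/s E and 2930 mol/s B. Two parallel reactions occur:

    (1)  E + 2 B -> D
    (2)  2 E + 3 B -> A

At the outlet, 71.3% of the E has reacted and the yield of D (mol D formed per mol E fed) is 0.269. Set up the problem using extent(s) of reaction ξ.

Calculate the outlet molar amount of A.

Yield of D: 1ξ₁ / 798 = 0.269 → ξ₁ = 214.7 mol/s.
Conversion of E: 1ξ₁ + 2ξ₂ = 0.713 × 798 = 569 → ξ₂ = 177.2 mol/s.
Outlet amounts (n = n₀ + Σ ν·ξ):
  E: 798 − 1(214.7) − 2(177.2) = 229
  B: 2930 − 2(214.7) − 3(177.2) = 1969
  D: 0 + 1(214.7) = 214.7
  A: 0 + 1(177.2) = 177.2

177 mol/s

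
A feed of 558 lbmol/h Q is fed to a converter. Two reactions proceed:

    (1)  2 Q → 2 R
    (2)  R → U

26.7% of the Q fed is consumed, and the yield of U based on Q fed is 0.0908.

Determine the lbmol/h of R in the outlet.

98.3 lbmol/h

Conversion of Q: Q consumed = 2ξ₁ = 0.267 × 558 → ξ₁ = 74.49 lbmol/h.
Yield of U: 1ξ₂ / 558 = 0.0908 → ξ₂ = 50.67 lbmol/h.
Outlet amounts (n = n₀ + Σ ν·ξ):
  Q: 558 − 2(74.49) = 409
  R: 0 + 2(74.49) − 1(50.67) = 98.32
  U: 0 + 1(50.67) = 50.67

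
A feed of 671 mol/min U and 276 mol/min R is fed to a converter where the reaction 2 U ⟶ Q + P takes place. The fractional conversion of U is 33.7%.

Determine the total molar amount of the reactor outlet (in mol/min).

947 mol/min

U reacted = 0.337 × 671 = 226.1 mol/min; ν_U = −2, so ξ = 226.1/2 = 113.1 mol/min.
Outlet amounts (n = n₀ + ν ξ):
  U: 671 − 2(113.1) = 444.9
  Q: 0 + 1(113.1) = 113.1
  P: 0 + 1(113.1) = 113.1
  R: 276 (inert)
Total out = 444.9 + 113.1 + 113.1 + 276 = 947 mol/min.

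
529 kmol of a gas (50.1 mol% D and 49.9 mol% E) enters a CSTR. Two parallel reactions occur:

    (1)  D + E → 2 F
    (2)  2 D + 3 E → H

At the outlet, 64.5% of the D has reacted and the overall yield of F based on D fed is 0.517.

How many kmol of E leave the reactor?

Yield of F: 2ξ₁ / 265 = 0.517 → ξ₁ = 68.51 kmol.
Conversion of D: 1ξ₁ + 2ξ₂ = 0.645 × 265 = 170.9 → ξ₂ = 51.22 kmol.
Outlet amounts (n = n₀ + Σ ν·ξ):
  D: 265 − 1(68.51) − 2(51.22) = 94.09
  E: 264 − 1(68.51) − 3(51.22) = 41.81
  F: 0 + 2(68.51) = 137
  H: 0 + 1(51.22) = 51.22

41.8 kmol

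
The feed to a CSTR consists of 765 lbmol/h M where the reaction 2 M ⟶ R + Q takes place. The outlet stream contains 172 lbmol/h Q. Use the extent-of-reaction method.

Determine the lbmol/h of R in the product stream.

For Q: n = n₀ + 1ξ → 172 = 0 + 1ξ, giving ξ = 172 lbmol/h.
Outlet amounts (n = n₀ + ν ξ):
  M: 765 − 2(172) = 421
  R: 0 + 1(172) = 172
  Q: 0 + 1(172) = 172

172 lbmol/h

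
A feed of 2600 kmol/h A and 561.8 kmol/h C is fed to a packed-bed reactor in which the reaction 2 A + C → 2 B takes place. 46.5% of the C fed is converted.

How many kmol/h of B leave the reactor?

522 kmol/h

C reacted = 0.465 × 561.8 = 261.2 kmol/h; ν_C = −1, so ξ = 261.2/1 = 261.2 kmol/h.
Outlet amounts (n = n₀ + ν ξ):
  A: 2600 − 2(261.2) = 2078
  C: 561.8 − 1(261.2) = 300.6
  B: 0 + 2(261.2) = 522.5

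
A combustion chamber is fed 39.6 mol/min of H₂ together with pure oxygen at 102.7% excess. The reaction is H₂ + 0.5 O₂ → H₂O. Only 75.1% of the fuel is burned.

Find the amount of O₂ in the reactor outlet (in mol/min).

Stoichiometric O₂ = 0.5 × 39.6 = 19.8 mol/min; O₂ fed = 19.8 × 2.027 = 40.13 mol/min.
Fuel reacted = 0.751 × 39.6 → ξ = 29.74 mol/min.
Outlet (n = n₀ + ν ξ):
  H₂: 39.6 − 1(29.74) = 9.86
  O₂: 40.13 − 0.5(29.74) = 25.26
  H₂O: 0 + 1(29.74) = 29.74

25.3 mol/min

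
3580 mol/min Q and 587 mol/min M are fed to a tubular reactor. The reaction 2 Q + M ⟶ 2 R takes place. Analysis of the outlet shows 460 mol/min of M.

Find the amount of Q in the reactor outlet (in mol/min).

For M: n = n₀ − 1ξ → 460 = 587 − 1ξ, giving ξ = 127 mol/min.
Outlet amounts (n = n₀ + ν ξ):
  Q: 3580 − 2(127) = 3326
  M: 587 − 1(127) = 460
  R: 0 + 2(127) = 254

3330 mol/min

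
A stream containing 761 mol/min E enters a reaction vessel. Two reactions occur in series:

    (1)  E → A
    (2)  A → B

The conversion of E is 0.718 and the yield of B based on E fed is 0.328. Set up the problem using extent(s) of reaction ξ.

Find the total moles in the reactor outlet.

761 mol/min

Conversion of E: E consumed = 1ξ₁ = 0.718 × 761 → ξ₁ = 546.4 mol/min.
Yield of B: 1ξ₂ / 761 = 0.328 → ξ₂ = 249.6 mol/min.
Outlet amounts (n = n₀ + Σ ν·ξ):
  E: 761 − 1(546.4) = 214.6
  A: 0 + 1(546.4) − 1(249.6) = 296.8
  B: 0 + 1(249.6) = 249.6
Total out = 214.6 + 296.8 + 249.6 = 761 mol/min.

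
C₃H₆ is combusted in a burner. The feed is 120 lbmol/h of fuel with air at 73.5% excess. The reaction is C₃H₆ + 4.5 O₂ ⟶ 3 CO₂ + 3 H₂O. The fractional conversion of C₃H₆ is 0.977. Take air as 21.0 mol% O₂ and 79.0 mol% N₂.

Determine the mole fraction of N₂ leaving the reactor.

0.76

Stoichiometric O₂ = 4.5 × 120 = 540 lbmol/h; O₂ fed = 540 × 1.735 = 936.9 lbmol/h.
N₂ fed = 936.9 × 79/21 = 3525 lbmol/h.
Fuel reacted = 0.977 × 120 → ξ = 117.2 lbmol/h.
Outlet (n = n₀ + ν ξ):
  C₃H₆: 120 − 1(117.2) = 2.76
  O₂: 936.9 − 4.5(117.2) = 409.3
  N₂: 3525 (inert)
  CO₂: 0 + 3(117.2) = 351.7
  H₂O: 0 + 3(117.2) = 351.7
Total out = 4640 lbmol/h; y_N₂ = 3525 / 4640 = 0.7596.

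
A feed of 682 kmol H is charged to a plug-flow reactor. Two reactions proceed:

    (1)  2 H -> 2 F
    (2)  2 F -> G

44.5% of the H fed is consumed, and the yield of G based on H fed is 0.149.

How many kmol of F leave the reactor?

Conversion of H: H consumed = 2ξ₁ = 0.445 × 682 → ξ₁ = 151.7 kmol.
Yield of G: 1ξ₂ / 682 = 0.149 → ξ₂ = 101.6 kmol.
Outlet amounts (n = n₀ + Σ ν·ξ):
  H: 682 − 2(151.7) = 378.5
  F: 0 + 2(151.7) − 2(101.6) = 100.3
  G: 0 + 1(101.6) = 101.6

100 kmol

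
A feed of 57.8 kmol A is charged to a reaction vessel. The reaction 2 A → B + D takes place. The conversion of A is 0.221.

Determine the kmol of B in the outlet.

A reacted = 0.221 × 57.8 = 12.77 kmol; ν_A = −2, so ξ = 12.77/2 = 6.387 kmol.
Outlet amounts (n = n₀ + ν ξ):
  A: 57.8 − 2(6.387) = 45.03
  B: 0 + 1(6.387) = 6.387
  D: 0 + 1(6.387) = 6.387

6.39 kmol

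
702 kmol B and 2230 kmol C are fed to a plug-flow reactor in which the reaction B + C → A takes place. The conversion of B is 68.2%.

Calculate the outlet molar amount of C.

1750 kmol

B reacted = 0.682 × 702 = 478.8 kmol; ν_B = −1, so ξ = 478.8/1 = 478.8 kmol.
Outlet amounts (n = n₀ + ν ξ):
  B: 702 − 1(478.8) = 223.2
  C: 2230 − 1(478.8) = 1751
  A: 0 + 1(478.8) = 478.8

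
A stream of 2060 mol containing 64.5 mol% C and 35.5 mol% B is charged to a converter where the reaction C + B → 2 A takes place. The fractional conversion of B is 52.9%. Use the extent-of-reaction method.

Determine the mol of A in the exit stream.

B reacted = 0.529 × 731.3 = 386.9 mol; ν_B = −1, so ξ = 386.9/1 = 386.9 mol.
Outlet amounts (n = n₀ + ν ξ):
  C: 1329 − 1(386.9) = 941.8
  B: 731.3 − 1(386.9) = 344.4
  A: 0 + 2(386.9) = 773.7

774 mol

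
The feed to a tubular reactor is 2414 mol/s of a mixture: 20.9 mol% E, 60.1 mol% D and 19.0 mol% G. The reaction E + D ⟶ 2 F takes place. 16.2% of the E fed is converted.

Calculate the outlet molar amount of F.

163 mol/s

E reacted = 0.162 × 504.5 = 81.73 mol/s; ν_E = −1, so ξ = 81.73/1 = 81.73 mol/s.
Outlet amounts (n = n₀ + ν ξ):
  E: 504.5 − 1(81.73) = 422.8
  D: 1451 − 1(81.73) = 1369
  F: 0 + 2(81.73) = 163.5
  G: 458.7 (inert)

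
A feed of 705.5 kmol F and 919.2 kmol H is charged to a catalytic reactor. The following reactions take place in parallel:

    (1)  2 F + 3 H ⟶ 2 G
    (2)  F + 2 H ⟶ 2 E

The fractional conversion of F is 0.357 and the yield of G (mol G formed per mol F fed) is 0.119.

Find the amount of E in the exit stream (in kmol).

336 kmol

Yield of G: 2ξ₁ / 705.5 = 0.119 → ξ₁ = 41.98 kmol.
Conversion of F: 2ξ₁ + 1ξ₂ = 0.357 × 705.5 = 251.9 → ξ₂ = 167.9 kmol.
Outlet amounts (n = n₀ + Σ ν·ξ):
  F: 705.5 − 2(41.98) − 1(167.9) = 453.6
  H: 919.2 − 3(41.98) − 2(167.9) = 457.5
  G: 0 + 2(41.98) = 83.95
  E: 0 + 2(167.9) = 335.8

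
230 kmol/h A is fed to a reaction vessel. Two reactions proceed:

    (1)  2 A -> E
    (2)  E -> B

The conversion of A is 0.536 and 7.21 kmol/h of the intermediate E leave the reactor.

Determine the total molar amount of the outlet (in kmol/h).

168 kmol/h

Conversion of A: A consumed = 2ξ₁ = 0.536 × 230 → ξ₁ = 61.64 kmol/h.
E balance: n_E = 0 + 1ξ₁ − 1ξ₂ = 7.21 → ξ₂ = (1·61.64 − 7.21)/1 = 54.43 kmol/h.
Outlet amounts (n = n₀ + Σ ν·ξ):
  A: 230 − 2(61.64) = 106.7
  E: 0 + 1(61.64) − 1(54.43) = 7.21
  B: 0 + 1(54.43) = 54.43
Total out = 106.7 + 7.21 + 54.43 = 168.4 kmol/h.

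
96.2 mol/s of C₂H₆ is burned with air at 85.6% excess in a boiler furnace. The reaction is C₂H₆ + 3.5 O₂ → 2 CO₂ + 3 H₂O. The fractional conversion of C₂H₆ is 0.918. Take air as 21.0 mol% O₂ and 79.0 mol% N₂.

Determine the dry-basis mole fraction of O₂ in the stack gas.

Stoichiometric O₂ = 3.5 × 96.2 = 336.7 mol/s; O₂ fed = 336.7 × 1.856 = 624.9 mol/s.
N₂ fed = 624.9 × 79/21 = 2351 mol/s.
Fuel reacted = 0.918 × 96.2 → ξ = 88.31 mol/s.
Outlet (n = n₀ + ν ξ):
  C₂H₆: 96.2 − 1(88.31) = 7.888
  O₂: 624.9 − 3.5(88.31) = 315.8
  N₂: 2351 (inert)
  CO₂: 0 + 2(88.31) = 176.6
  H₂O: 0 + 3(88.31) = 264.9
Dry total = 2851 mol/s; y_O₂ (dry) = 315.8 / 2851 = 0.1108.

0.111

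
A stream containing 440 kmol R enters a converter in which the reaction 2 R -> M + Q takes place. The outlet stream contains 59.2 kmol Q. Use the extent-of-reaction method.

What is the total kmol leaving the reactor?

For Q: n = n₀ + 1ξ → 59.2 = 0 + 1ξ, giving ξ = 59.2 kmol.
Outlet amounts (n = n₀ + ν ξ):
  R: 440 − 2(59.2) = 321.6
  M: 0 + 1(59.2) = 59.2
  Q: 0 + 1(59.2) = 59.2
Total out = 321.6 + 59.2 + 59.2 = 440 kmol.

440 kmol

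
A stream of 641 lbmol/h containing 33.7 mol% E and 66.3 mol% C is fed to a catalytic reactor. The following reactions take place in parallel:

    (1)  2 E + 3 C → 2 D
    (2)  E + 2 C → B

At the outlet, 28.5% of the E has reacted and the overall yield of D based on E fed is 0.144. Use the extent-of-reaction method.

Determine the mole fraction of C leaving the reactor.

0.595

Yield of D: 2ξ₁ / 216 = 0.144 → ξ₁ = 15.55 lbmol/h.
Conversion of E: 2ξ₁ + 1ξ₂ = 0.285 × 216 = 61.56 → ξ₂ = 30.46 lbmol/h.
Outlet amounts (n = n₀ + Σ ν·ξ):
  E: 216 − 2(15.55) − 1(30.46) = 154.5
  C: 425 − 3(15.55) − 2(30.46) = 317.4
  D: 0 + 2(15.55) = 31.11
  B: 0 + 1(30.46) = 30.46
Total out = 533.4 lbmol/h; y_C = 317.4 / 533.4 = 0.595.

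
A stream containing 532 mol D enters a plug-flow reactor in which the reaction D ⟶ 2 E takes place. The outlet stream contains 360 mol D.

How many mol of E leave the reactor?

344 mol

For D: n = n₀ − 1ξ → 360 = 532 − 1ξ, giving ξ = 172 mol.
Outlet amounts (n = n₀ + ν ξ):
  D: 532 − 1(172) = 360
  E: 0 + 2(172) = 344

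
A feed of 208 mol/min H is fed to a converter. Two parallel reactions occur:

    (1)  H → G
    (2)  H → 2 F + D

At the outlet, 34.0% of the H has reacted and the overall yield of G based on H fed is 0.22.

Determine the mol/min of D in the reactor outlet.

25 mol/min

Yield of G: 1ξ₁ / 208 = 0.22 → ξ₁ = 45.76 mol/min.
Conversion of H: 1ξ₁ + 1ξ₂ = 0.34 × 208 = 70.72 → ξ₂ = 24.96 mol/min.
Outlet amounts (n = n₀ + Σ ν·ξ):
  H: 208 − 1(45.76) − 1(24.96) = 137.3
  G: 0 + 1(45.76) = 45.76
  F: 0 + 2(24.96) = 49.92
  D: 0 + 1(24.96) = 24.96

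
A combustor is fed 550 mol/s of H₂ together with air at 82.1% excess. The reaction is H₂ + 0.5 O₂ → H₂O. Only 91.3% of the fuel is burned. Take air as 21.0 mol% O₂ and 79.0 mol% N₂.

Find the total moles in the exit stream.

2680 mol/s

Stoichiometric O₂ = 0.5 × 550 = 275 mol/s; O₂ fed = 275 × 1.821 = 500.8 mol/s.
N₂ fed = 500.8 × 79/21 = 1884 mol/s.
Fuel reacted = 0.913 × 550 → ξ = 502.2 mol/s.
Outlet (n = n₀ + ν ξ):
  H₂: 550 − 1(502.2) = 47.85
  O₂: 500.8 − 0.5(502.2) = 249.7
  N₂: 1884 (inert)
  H₂O: 0 + 1(502.2) = 502.2
Total out = 47.85 + 249.7 + 1884 + 502.2 = 2684 mol/s.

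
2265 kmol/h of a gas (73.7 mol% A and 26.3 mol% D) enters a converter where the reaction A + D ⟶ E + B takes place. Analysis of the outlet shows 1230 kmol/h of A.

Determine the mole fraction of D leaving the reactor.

For A: n = n₀ − 1ξ → 1230 = 1669 − 1ξ, giving ξ = 439.3 kmol/h.
Outlet amounts (n = n₀ + ν ξ):
  A: 1669 − 1(439.3) = 1230
  D: 595.7 − 1(439.3) = 156.4
  E: 0 + 1(439.3) = 439.3
  B: 0 + 1(439.3) = 439.3
Total out = 2265 kmol/h; y_D = 156.4 / 2265 = 0.06905.

0.069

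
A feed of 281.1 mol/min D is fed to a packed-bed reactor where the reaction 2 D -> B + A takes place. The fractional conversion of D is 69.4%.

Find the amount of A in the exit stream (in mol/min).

97.5 mol/min

D reacted = 0.694 × 281.1 = 195.1 mol/min; ν_D = −2, so ξ = 195.1/2 = 97.54 mol/min.
Outlet amounts (n = n₀ + ν ξ):
  D: 281.1 − 2(97.54) = 86.02
  B: 0 + 1(97.54) = 97.54
  A: 0 + 1(97.54) = 97.54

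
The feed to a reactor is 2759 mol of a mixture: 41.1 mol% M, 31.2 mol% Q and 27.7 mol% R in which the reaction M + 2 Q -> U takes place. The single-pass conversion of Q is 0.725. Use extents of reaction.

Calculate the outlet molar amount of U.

312 mol

Q reacted = 0.725 × 860.8 = 624.1 mol; ν_Q = −2, so ξ = 624.1/2 = 312 mol.
Outlet amounts (n = n₀ + ν ξ):
  M: 1134 − 1(312) = 821.9
  Q: 860.8 − 2(312) = 236.7
  U: 0 + 1(312) = 312
  R: 764.2 (inert)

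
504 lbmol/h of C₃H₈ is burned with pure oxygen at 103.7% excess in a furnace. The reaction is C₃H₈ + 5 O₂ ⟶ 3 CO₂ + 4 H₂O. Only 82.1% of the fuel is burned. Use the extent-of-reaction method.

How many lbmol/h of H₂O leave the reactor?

Stoichiometric O₂ = 5 × 504 = 2520 lbmol/h; O₂ fed = 2520 × 2.037 = 5133 lbmol/h.
Fuel reacted = 0.821 × 504 → ξ = 413.8 lbmol/h.
Outlet (n = n₀ + ν ξ):
  C₃H₈: 504 − 1(413.8) = 90.22
  O₂: 5133 − 5(413.8) = 3064
  CO₂: 0 + 3(413.8) = 1241
  H₂O: 0 + 4(413.8) = 1655

1660 lbmol/h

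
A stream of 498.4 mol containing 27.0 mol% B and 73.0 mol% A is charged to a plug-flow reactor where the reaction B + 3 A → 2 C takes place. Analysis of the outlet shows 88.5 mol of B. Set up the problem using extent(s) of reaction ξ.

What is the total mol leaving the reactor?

For B: n = n₀ − 1ξ → 88.5 = 134.6 − 1ξ, giving ξ = 46.07 mol.
Outlet amounts (n = n₀ + ν ξ):
  B: 134.6 − 1(46.07) = 88.5
  A: 363.8 − 3(46.07) = 225.6
  C: 0 + 2(46.07) = 92.14
Total out = 88.5 + 225.6 + 92.14 = 406.3 mol.

406 mol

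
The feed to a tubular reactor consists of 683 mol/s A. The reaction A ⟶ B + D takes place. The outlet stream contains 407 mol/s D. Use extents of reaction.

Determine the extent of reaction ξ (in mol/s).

ξ = 407 mol/s

For D: n = n₀ + 1ξ → 407 = 0 + 1ξ, giving ξ = 407 mol/s.
Outlet amounts (n = n₀ + ν ξ):
  A: 683 − 1(407) = 276
  B: 0 + 1(407) = 407
  D: 0 + 1(407) = 407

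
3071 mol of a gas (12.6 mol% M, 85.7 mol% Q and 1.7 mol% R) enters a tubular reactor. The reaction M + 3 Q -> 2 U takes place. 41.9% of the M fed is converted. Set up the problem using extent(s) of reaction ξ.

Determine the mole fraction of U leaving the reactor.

M reacted = 0.419 × 386.9 = 162.1 mol; ν_M = −1, so ξ = 162.1/1 = 162.1 mol.
Outlet amounts (n = n₀ + ν ξ):
  M: 386.9 − 1(162.1) = 224.8
  Q: 2632 − 3(162.1) = 2145
  U: 0 + 2(162.1) = 324.3
  R: 52.21 (inert)
Total out = 2747 mol; y_U = 324.3 / 2747 = 0.1181.

0.118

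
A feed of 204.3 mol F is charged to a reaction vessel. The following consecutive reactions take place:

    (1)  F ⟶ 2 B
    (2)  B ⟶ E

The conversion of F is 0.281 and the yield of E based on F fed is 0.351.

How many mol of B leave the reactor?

Conversion of F: F consumed = 1ξ₁ = 0.281 × 204.3 → ξ₁ = 57.41 mol.
Yield of E: 1ξ₂ / 204.3 = 0.351 → ξ₂ = 71.71 mol.
Outlet amounts (n = n₀ + Σ ν·ξ):
  F: 204.3 − 1(57.41) = 146.9
  B: 0 + 2(57.41) − 1(71.71) = 43.11
  E: 0 + 1(71.71) = 71.71

43.1 mol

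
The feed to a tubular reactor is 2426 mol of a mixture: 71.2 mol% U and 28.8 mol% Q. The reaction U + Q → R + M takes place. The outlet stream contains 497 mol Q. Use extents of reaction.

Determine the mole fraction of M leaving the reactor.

0.0831

For Q: n = n₀ − 1ξ → 497 = 698.7 − 1ξ, giving ξ = 201.7 mol.
Outlet amounts (n = n₀ + ν ξ):
  U: 1727 − 1(201.7) = 1526
  Q: 698.7 − 1(201.7) = 497
  R: 0 + 1(201.7) = 201.7
  M: 0 + 1(201.7) = 201.7
Total out = 2426 mol; y_M = 201.7 / 2426 = 0.08314.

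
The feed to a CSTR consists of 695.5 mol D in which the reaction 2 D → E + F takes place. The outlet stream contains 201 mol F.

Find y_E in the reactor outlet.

For F: n = n₀ + 1ξ → 201 = 0 + 1ξ, giving ξ = 201 mol.
Outlet amounts (n = n₀ + ν ξ):
  D: 695.5 − 2(201) = 293.5
  E: 0 + 1(201) = 201
  F: 0 + 1(201) = 201
Total out = 695.5 mol; y_E = 201 / 695.5 = 0.289.

0.289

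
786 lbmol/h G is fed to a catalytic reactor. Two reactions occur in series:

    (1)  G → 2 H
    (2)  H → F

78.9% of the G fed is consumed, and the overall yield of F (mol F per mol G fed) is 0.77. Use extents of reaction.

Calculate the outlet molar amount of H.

635 lbmol/h

Conversion of G: G consumed = 1ξ₁ = 0.789 × 786 → ξ₁ = 620.2 lbmol/h.
Yield of F: 1ξ₂ / 786 = 0.77 → ξ₂ = 605.2 lbmol/h.
Outlet amounts (n = n₀ + Σ ν·ξ):
  G: 786 − 1(620.2) = 165.8
  H: 0 + 2(620.2) − 1(605.2) = 635.1
  F: 0 + 1(605.2) = 605.2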